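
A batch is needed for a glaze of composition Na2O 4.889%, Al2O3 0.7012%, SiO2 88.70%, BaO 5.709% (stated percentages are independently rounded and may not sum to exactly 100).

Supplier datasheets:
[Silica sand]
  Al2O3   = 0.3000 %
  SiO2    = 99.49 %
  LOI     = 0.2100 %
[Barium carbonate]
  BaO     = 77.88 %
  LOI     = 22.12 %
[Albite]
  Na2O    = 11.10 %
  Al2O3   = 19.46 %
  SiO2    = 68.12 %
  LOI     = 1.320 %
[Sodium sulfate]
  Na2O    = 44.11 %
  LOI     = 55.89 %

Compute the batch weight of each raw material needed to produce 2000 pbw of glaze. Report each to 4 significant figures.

All internal work carries full precision at all times; values along the way are printed (rounded to four significant figures) across the worked steps — each reported number sees exactly one rounding. Derived quantities are re-derived in exact precision (the yield, totals, net glass mass, four oxide percentages, LOI) from the batch weights on 2000 pbw of glass, precisely as stated by either problem or answer.
Target masses of each oxide per 2000 pbw glaze:
  Na2O: 4.889% × 2000 = 97.78 pbw
  Al2O3: 0.7012% × 2000 = 14.02 pbw
  SiO2: 88.70% × 2000 = 1774 pbw
  BaO: 5.709% × 2000 = 114.2 pbw
Oxide-by-oxide audit using the reported weights, on the stated basis (every target is met by its sum given rounding of the digits):
  Na2O: 45.05·0.1110 + 210.3·0.4411 = 97.76 pbw (target 97.78 pbw)
  Al2O3: 1752·0.003000 + 45.05·0.1946 = 14.02 pbw (target 14.02 pbw)
  SiO2: 1752·0.9949 + 45.05·0.6812 = 1774 pbw (target 1774 pbw)
  BaO: 146.6·0.7788 = 114.2 pbw (target 114.2 pbw)
Glass-mass bookkeeping: total batch − LOI = 2000 pbw (per-oxide target masses sum to 2000 pbw; versus the stated basis of 2000 pbw — a pure rounding effect).
Batch total: Σ batch = 2154 pbw; loss to ignition Σ batch·LOI = 154.2 pbw; yield, glass over the total, = 92.84%.

Batch per 2000 pbw glaze:
  Silica sand: 1752 pbw
  Barium carbonate: 146.6 pbw
  Albite: 45.05 pbw
  Sodium sulfate: 210.3 pbw
Total batch = 2154 pbw; LOI loss = 154.2 pbw; yield = 92.84%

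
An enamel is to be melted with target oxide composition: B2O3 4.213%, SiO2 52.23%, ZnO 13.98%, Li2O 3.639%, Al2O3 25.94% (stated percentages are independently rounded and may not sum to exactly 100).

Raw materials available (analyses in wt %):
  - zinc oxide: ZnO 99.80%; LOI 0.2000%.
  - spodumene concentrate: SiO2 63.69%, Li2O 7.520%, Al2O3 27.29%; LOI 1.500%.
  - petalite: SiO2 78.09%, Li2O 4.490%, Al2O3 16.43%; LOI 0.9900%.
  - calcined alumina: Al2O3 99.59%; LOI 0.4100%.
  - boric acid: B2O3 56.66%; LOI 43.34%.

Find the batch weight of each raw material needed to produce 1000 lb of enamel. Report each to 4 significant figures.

The intermediate values appear (rounded to four significant digits) across the worked steps. Every computation carries full float precision at all times — exactly one rounding is applied to each reported value; all derived quantities, including glass mass, the five compositions, yield, the totals, ignition loss, are rebuilt using the weight values for 1000 lb of glass at full precision, exactly as shown in problem or answer.
Oxide-by-oxide targets in 1000 lb enamel:
  B2O3: 4.213% × 1000 = 42.13 lb
  SiO2: 52.23% × 1000 = 522.3 lb
  ZnO: 13.98% × 1000 = 139.8 lb
  Li2O: 3.639% × 1000 = 36.39 lb
  Al2O3: 25.94% × 1000 = 259.4 lb
Oxide-by-oxide audit on the weights just shown, relative to the basis at hand (sum by sum, the targets are met within answer rounding):
  B2O3: 74.36·0.5666 = 42.13 lb (target 42.13 lb)
  SiO2: 164.8·0.6369 + 534.4·0.7809 = 522.3 lb (target 522.3 lb)
  ZnO: 140.1·0.9980 = 139.8 lb (target 139.8 lb)
  Li2O: 164.8·0.07520 + 534.4·0.04490 = 36.39 lb (target 36.39 lb)
  Al2O3: 164.8·0.2729 + 534.4·0.1643 + 127.1·0.9959 = 259.4 lb (target 259.4 lb)
Glass mass check: net batch after ignition = 1000 lb (the targets, summed, come to 1000 lb; with the basis standing at 1000 lb — any gap is answer rounding).
Summing the batch: Σ batch = 1041 lb; Σ batch·LOI gives LOI loss = 40.79 lb; the yield ratio, glass ÷ batch: 96.08%.

Batch per 1000 lb enamel:
  zinc oxide: 140.1 lb
  spodumene concentrate: 164.8 lb
  petalite: 534.4 lb
  calcined alumina: 127.1 lb
  boric acid: 74.36 lb
Total batch = 1041 lb; LOI loss = 40.79 lb; yield = 96.08%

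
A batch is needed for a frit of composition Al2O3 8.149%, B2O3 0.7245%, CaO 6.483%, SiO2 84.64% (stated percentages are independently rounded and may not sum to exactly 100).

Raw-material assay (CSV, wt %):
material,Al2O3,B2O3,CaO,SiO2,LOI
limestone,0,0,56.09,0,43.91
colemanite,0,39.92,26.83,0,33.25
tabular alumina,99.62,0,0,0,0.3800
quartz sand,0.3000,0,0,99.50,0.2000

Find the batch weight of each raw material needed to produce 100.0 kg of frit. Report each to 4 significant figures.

Mid-chain values appear, rounded to 4 significant digits, at each printed step — every computation keeps exact precision through the solve. A single rounding completes every reported figure. The derived quantities (yield, totals, net glass mass, the four compositions, LOI) are re-derived from the batch weights per 100.0 kg of glass at exact precision, as set out in either problem or answer.
Per-oxide target masses for 100.0 kg frit:
  Al2O3: 8.149% × 100.0 = 8.149 kg
  B2O3: 0.7245% × 100.0 = 0.7245 kg
  CaO: 6.483% × 100.0 = 6.483 kg
  SiO2: 84.64% × 100.0 = 84.64 kg
Balance tally, oxide-wise, using the reported weights, for the quoted basis mass (target by target, the sums agree modulo rounding of the values):
  Al2O3: 7.924·0.9962 + 85.07·0.003000 = 8.149 kg (target 8.149 kg)
  B2O3: 1.815·0.3992 = 0.7245 kg (target 0.7245 kg)
  CaO: 10.69·0.5609 + 1.815·0.2683 = 6.483 kg (target 6.483 kg)
  SiO2: 85.07·0.9950 = 84.64 kg (target 84.64 kg)
Consistency of the glass mass: batch Σ − ignition loss = 100.0 kg (targets for the oxides total 100.0 kg; with the basis standing at 100.0 kg — a pure rounding effect).
Summing the batch: Σ batch = 105.5 kg; ignition loss, Σ(batch × LOI) = 5.498 kg; the yield ratio, glass ÷ batch: 94.79%.

Batch per 100.0 kg frit:
  limestone: 10.69 kg
  colemanite: 1.815 kg
  tabular alumina: 7.924 kg
  quartz sand: 85.07 kg
Total batch = 105.5 kg; LOI loss = 5.498 kg; yield = 94.79%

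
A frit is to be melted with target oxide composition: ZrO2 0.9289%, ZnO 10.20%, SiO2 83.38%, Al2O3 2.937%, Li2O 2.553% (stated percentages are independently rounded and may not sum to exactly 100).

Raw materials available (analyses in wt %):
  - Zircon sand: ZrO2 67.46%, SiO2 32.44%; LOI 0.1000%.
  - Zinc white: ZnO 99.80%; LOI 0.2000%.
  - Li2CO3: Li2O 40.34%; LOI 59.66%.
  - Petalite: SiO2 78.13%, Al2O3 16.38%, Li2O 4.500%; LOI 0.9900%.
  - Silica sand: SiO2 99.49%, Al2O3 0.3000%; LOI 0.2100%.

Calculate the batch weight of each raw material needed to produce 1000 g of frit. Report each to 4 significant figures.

The intermediate values are displayed (rounded to four significant figures) when written out; the working math runs at full float precision at every stage; exactly one rounding is applied to every reported number — derived quantities (five oxide percentages, glass mass, ignition loss, the totals, the yield) are computed starting from the weights per 1000 g of glass in full precision, exactly as shown in the question or the answer.
The oxide mass targets at 1000 g frit:
  ZrO2: 0.9289% × 1000 = 9.289 g
  ZnO: 10.20% × 1000 = 102.0 g
  SiO2: 83.38% × 1000 = 833.8 g
  Al2O3: 2.937% × 1000 = 29.37 g
  Li2O: 2.553% × 1000 = 25.53 g
Oxide-by-oxide audit per the reported batch figures, relative to the basis at hand (sum by sum, the targets are met inside rounding margins):
  ZrO2: 13.77·0.6746 = 9.289 g (target 9.289 g)
  ZnO: 102.2·0.9980 = 102.0 g (target 102.0 g)
  SiO2: 13.77·0.3244 + 166.4·0.7813 + 702.9·0.9949 = 833.8 g (target 833.8 g)
  Al2O3: 166.4·0.1638 + 702.9·0.003000 = 29.37 g (target 29.37 g)
  Li2O: 44.72·0.4034 + 166.4·0.04500 = 25.53 g (target 25.53 g)
Mass balance on the glass: total batch − LOI = 1000 g (the targets, summed, come to 1000 g; with the basis standing at 1000 g — differing by rounding only).
Total batch = Σ batch = 1030 g; LOI loss = Σ batch·LOI = 30.02 g; yield = glass ÷ total batch = 97.09%.

Batch per 1000 g frit:
  Zircon sand: 13.77 g
  Zinc white: 102.2 g
  Li2CO3: 44.72 g
  Petalite: 166.4 g
  Silica sand: 702.9 g
Total batch = 1030 g; LOI loss = 30.02 g; yield = 97.09%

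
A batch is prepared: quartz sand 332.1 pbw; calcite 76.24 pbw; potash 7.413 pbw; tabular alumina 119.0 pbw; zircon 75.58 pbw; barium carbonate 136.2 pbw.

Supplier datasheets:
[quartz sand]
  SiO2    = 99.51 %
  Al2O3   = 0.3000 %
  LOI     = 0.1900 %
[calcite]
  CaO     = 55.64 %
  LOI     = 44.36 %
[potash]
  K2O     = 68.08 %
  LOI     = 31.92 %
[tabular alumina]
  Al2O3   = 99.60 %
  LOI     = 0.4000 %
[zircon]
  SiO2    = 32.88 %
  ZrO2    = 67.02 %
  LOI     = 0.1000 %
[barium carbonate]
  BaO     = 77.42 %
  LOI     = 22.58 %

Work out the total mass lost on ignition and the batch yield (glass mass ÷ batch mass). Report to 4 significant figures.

LOI loss = 68.12 pbw; glass = 678.4 pbw; yield = 90.87%

The working math keeps full precision all the way through — mid-chain values are displayed rounded off to 4 significant figures when written out — every reported number undergoes a single rounding — the derived quantities, including six oxide percentages, net glass mass, the totals, yield, ignition loss, are recomputed starting from the weights at 678.4 pbw of glass at exact precision exactly as printed in the problem or answer text.
Each material's LOI contribution:
  quartz sand: 332.1 × 0.001900 = 0.6310 pbw
  calcite: 76.24 × 0.4436 = 33.82 pbw
  potash: 7.413 × 0.3192 = 2.366 pbw
  tabular alumina: 119.0 × 0.004000 = 0.4760 pbw
  zircon: 75.58 × 0.001000 = 0.07558 pbw
  barium carbonate: 136.2 × 0.2258 = 30.75 pbw
Total LOI = 68.12 pbw
Glass = batch − LOI = 746.5 − 68.12 = 678.4 pbw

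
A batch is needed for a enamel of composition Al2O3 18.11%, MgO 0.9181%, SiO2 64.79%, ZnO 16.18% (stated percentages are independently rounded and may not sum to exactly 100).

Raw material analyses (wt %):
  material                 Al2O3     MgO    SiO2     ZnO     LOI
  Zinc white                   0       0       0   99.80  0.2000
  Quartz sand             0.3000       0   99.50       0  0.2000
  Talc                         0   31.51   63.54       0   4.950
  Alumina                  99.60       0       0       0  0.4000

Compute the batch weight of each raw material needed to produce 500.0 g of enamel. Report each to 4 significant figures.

Working values are shown with 4-significant-digit rounding in the printout — all arithmetic keeps exact precision from start to finish — each reported figure is rounded exactly once — all derived quantities are rebuilt in full float precision (glass mass, the totals, the four compositions, the yield, ignition loss) starting from the weights per 500.0 g of glass, exactly as printed in the question or the answer.
Oxide-by-oxide targets in 500.0 g enamel:
  Al2O3: 18.11% × 500.0 = 90.55 g
  MgO: 0.9181% × 500.0 = 4.591 g
  SiO2: 64.79% × 500.0 = 324.0 g
  ZnO: 16.18% × 500.0 = 80.90 g
Oxide-by-oxide audit using the reported weights, relative to the basis at hand (oxide sums agree with the targets inside rounding margins):
  Al2O3: 316.3·0.003000 + 89.96·0.9960 = 90.55 g (target 90.55 g)
  MgO: 14.57·0.3151 = 4.591 g (target 4.591 g)
  SiO2: 316.3·0.9950 + 14.57·0.6354 = 324.0 g (target 324.0 g)
  ZnO: 81.06·0.9980 = 80.90 g (target 80.90 g)
Glass-mass closure: the batch minus its LOI: 500.0 g (oxide target masses add up to 500.0 g; against the stated basis, 500.0 g — deltas are rounding alone).
Total batch = Σ batch = 501.9 g; loss to ignition Σ batch·LOI = 1.876 g; yield, glass over the total, = 99.63%.

Batch per 500.0 g enamel:
  Zinc white: 81.06 g
  Quartz sand: 316.3 g
  Talc: 14.57 g
  Alumina: 89.96 g
Total batch = 501.9 g; LOI loss = 1.876 g; yield = 99.63%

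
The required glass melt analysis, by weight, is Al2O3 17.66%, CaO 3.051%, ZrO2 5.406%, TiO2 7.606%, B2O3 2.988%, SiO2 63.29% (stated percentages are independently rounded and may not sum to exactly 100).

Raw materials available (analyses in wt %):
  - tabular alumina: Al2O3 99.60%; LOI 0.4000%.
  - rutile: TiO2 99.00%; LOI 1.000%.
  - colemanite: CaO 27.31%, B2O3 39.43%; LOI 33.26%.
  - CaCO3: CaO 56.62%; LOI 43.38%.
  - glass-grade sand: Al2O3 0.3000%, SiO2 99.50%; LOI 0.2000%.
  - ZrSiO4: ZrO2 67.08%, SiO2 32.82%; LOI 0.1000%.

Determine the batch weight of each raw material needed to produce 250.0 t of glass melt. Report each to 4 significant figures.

Batch per 250.0 t glass melt:
  tabular alumina: 43.87 t
  rutile: 19.21 t
  colemanite: 18.94 t
  CaCO3: 4.334 t
  glass-grade sand: 152.4 t
  ZrSiO4: 20.15 t
Total batch = 258.9 t; LOI loss = 8.872 t; yield = 96.57%

The whole derivation holds full precision at every stage; mid-chain values are shown (rounded to four significant figures) in the working — a single rounding completes each reported result. All derived quantities are re-derived at full float precision (totals, the yield, ignition loss, the six compositions, net glass mass) from the weighed amounts at 250.0 t of glass as written in problem or answer.
Per-oxide target masses for 250.0 t glass melt:
  Al2O3: 17.66% × 250.0 = 44.15 t
  CaO: 3.051% × 250.0 = 7.628 t
  ZrO2: 5.406% × 250.0 = 13.52 t
  TiO2: 7.606% × 250.0 = 19.02 t
  B2O3: 2.988% × 250.0 = 7.470 t
  SiO2: 63.29% × 250.0 = 158.2 t
Checking each oxide sum on the weights just shown, on the stated basis (every target is met by its sum up to rounding of the answer):
  Al2O3: 43.87·0.9960 + 152.4·0.003000 = 44.15 t (target 44.15 t)
  CaO: 18.94·0.2731 + 4.334·0.5662 = 7.626 t (target 7.628 t)
  ZrO2: 20.15·0.6708 = 13.52 t (target 13.52 t)
  TiO2: 19.21·0.9900 = 19.02 t (target 19.02 t)
  B2O3: 18.94·0.3943 = 7.468 t (target 7.470 t)
  SiO2: 152.4·0.9950 + 20.15·0.3282 = 158.3 t (target 158.2 t)
Glass mass check: total batch − LOI = 250.0 t (oxide target masses add up to 250.0 t; basis as stated: 250.0 t — gaps are rounding artifacts).
Batch total: Σ batch = 258.9 t; the LOI term Σ batch·LOI equals 8.872 t; yield, glass over the total, = 96.57%.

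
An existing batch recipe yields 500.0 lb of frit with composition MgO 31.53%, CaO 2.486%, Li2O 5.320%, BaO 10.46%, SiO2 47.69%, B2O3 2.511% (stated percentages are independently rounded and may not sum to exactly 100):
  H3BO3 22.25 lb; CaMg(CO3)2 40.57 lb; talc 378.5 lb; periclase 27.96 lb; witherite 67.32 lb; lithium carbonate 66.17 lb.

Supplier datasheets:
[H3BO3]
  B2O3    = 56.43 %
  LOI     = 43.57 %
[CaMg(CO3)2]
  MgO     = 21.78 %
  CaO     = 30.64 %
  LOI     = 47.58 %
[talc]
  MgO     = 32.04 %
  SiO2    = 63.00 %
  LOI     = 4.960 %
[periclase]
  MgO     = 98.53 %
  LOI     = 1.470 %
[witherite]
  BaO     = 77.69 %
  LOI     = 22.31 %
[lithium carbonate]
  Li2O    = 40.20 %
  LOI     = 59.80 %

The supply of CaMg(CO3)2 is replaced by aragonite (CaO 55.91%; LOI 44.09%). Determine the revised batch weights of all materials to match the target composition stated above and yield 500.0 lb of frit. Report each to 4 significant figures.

The intermediate values appear, rounded to four significant figures, across the worked steps; each numeric step holds exact precision end to end; each reported result sees exactly one rounding — derived quantities are carried in full precision (LOI, yield, totals, the six compositions, glass mass) using the weight values at 500.0 lb of glass, as given in either problem or answer.
Target masses of each oxide per 500.0 lb frit:
  MgO: 31.53% × 500.0 = 157.6 lb
  CaO: 2.486% × 500.0 = 12.43 lb
  Li2O: 5.320% × 500.0 = 26.60 lb
  BaO: 10.46% × 500.0 = 52.30 lb
  SiO2: 47.69% × 500.0 = 238.4 lb
  B2O3: 2.511% × 500.0 = 12.56 lb
Mass-balance tally per oxide applying the batch weights above, versus the basis set out (summed amounts equal target values given rounding of the digits):
  MgO: 378.5·0.3204 + 36.92·0.9853 = 157.6 lb (target 157.6 lb)
  CaO: 22.23·0.5591 = 12.43 lb (target 12.43 lb)
  Li2O: 66.17·0.4020 = 26.60 lb (target 26.60 lb)
  BaO: 67.32·0.7769 = 52.30 lb (target 52.30 lb)
  SiO2: 378.5·0.6300 = 238.5 lb (target 238.4 lb)
  B2O3: 22.25·0.5643 = 12.56 lb (target 12.56 lb)
Glass-mass sanity pass: net batch after ignition = 500.0 lb (the Σ of target masses is 500.0 lb; with the basis standing at 500.0 lb — deltas are rounding alone).
Batch grand total — Σ batch = 593.4 lb; loss to ignition Σ batch·LOI = 93.40 lb; glass ÷ batch gives a yield of 84.26%.

Revised batch per 500.0 lb frit:
  H3BO3: 22.25 lb
  aragonite: 22.23 lb
  talc: 378.5 lb
  periclase: 36.92 lb
  witherite: 67.32 lb
  lithium carbonate: 66.17 lb
Total batch = 593.4 lb; LOI loss = 93.40 lb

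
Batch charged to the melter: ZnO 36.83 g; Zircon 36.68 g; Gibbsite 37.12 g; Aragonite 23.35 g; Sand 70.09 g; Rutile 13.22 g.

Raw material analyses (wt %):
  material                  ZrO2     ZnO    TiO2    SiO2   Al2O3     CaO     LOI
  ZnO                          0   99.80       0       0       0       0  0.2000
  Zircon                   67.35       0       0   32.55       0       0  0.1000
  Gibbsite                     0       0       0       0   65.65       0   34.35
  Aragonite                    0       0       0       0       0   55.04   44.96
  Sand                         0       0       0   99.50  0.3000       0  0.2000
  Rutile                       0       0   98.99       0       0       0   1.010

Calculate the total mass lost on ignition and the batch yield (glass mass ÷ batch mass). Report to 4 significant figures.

The whole derivation runs at full precision through every step — rounding to four significant figures extends to each mid-chain value as displayed; each reported figure is rounded only once. All derived quantities, which include the yield, glass mass, ignition loss, the totals, the six compositions, are rebuilt at full precision, as quoted within question or answer, from the batch weights for 193.7 g of glass.
Per-material ignition loss:
  ZnO: 36.83 × 0.002000 = 0.07366 g
  Zircon: 36.68 × 0.001000 = 0.03668 g
  Gibbsite: 37.12 × 0.3435 = 12.75 g
  Aragonite: 23.35 × 0.4496 = 10.50 g
  Sand: 70.09 × 0.002000 = 0.1402 g
  Rutile: 13.22 × 0.01010 = 0.1335 g
Total LOI = 23.63 g
Glass = batch − LOI = 217.3 − 23.63 = 193.7 g

LOI loss = 23.63 g; glass = 193.7 g; yield = 89.12%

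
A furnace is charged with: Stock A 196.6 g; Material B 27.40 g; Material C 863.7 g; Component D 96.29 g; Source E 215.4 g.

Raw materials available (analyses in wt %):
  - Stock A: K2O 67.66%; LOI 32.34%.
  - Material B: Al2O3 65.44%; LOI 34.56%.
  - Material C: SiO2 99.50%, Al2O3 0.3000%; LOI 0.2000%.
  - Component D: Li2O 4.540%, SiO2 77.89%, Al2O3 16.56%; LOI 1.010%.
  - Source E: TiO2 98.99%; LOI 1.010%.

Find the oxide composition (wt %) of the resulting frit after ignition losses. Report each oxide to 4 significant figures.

In-progress results are printed, rounded to 4 significant digits, on the page. Full float precision is kept all the way through. Each reported number receives exactly one rounding; derived quantities, including the five compositions, the yield, the totals, glass mass, LOI, are computed from the batch weights for 1321 g of glass in exact precision as they appear in the problem or answer text.
What the batch supplies per oxide:
  K2O: 196.6·0.6766 = 133.0 g
  Li2O: 96.29·0.04540 = 4.372 g
  TiO2: 215.4·0.9899 = 213.2 g
  SiO2: 863.7·0.9950 + 96.29·0.7789 = 934.4 g
  Al2O3: 27.40·0.6544 + 863.7·0.003000 + 96.29·0.1656 = 36.47 g
LOI: 196.6·0.3234 + 27.40·0.3456 + 863.7·0.002000 + 96.29·0.01010 + 215.4·0.01010 = 77.93 g
Resulting glass, batch − LOI: 1399 − 77.93 = 1321 g (the oxide masses sum to this)
wt % = 100 × oxide mass / glass mass

Glass mass = 1321 g (batch 1399 − LOI 77.93).
Composition: K2O 10.07%, Li2O 0.3308%, TiO2 16.14%, SiO2 70.71%, Al2O3 2.760%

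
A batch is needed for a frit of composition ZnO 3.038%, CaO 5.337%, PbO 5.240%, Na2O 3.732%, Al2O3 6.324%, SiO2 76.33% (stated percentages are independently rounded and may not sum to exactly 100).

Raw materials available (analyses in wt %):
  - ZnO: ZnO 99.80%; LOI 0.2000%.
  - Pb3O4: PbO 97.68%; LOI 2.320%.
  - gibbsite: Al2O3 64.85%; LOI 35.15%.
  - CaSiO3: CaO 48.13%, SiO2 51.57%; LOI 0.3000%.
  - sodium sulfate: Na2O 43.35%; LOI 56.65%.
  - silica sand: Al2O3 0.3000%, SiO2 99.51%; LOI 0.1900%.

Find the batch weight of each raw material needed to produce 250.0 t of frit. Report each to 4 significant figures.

Batch per 250.0 t frit:
  ZnO: 7.610 t
  Pb3O4: 13.41 t
  gibbsite: 23.56 t
  CaSiO3: 27.72 t
  sodium sulfate: 21.52 t
  silica sand: 177.4 t
Total batch = 271.2 t; LOI loss = 21.22 t; yield = 92.18%

Working values are displayed, with 4-significant-digit rounding, alongside each step; all internal work maintains exact precision in every operation — each reported number takes exactly one rounding — the derived quantities (the totals, the yield, ignition loss, glass mass, the six compositions) are computed starting from the weights for 250.0 t of glass in full precision exactly as printed in either problem or answer.
Target oxide masses per 250.0 t frit:
  ZnO: 3.038% × 250.0 = 7.595 t
  CaO: 5.337% × 250.0 = 13.34 t
  PbO: 5.240% × 250.0 = 13.10 t
  Na2O: 3.732% × 250.0 = 9.330 t
  Al2O3: 6.324% × 250.0 = 15.81 t
  SiO2: 76.33% × 250.0 = 190.8 t
Per-oxide balance check working from each reported weight, at the basis given (each sum matches its target mass up to rounding of the answer):
  ZnO: 7.610·0.9980 = 7.595 t (target 7.595 t)
  CaO: 27.72·0.4813 = 13.34 t (target 13.34 t)
  PbO: 13.41·0.9768 = 13.10 t (target 13.10 t)
  Na2O: 21.52·0.4335 = 9.329 t (target 9.330 t)
  Al2O3: 23.56·0.6485 + 177.4·0.003000 = 15.81 t (target 15.81 t)
  SiO2: 27.72·0.5157 + 177.4·0.9951 = 190.8 t (target 190.8 t)
The glass-mass cross-check: total charge less LOI = 250.0 t (oxide target masses add up to 250.0 t; the stated basis being 250.0 t — gaps are rounding artifacts).
Batch total: Σ batch = 271.2 t; loss to ignition Σ batch·LOI = 21.22 t; yield: glass divided by total = 92.18%.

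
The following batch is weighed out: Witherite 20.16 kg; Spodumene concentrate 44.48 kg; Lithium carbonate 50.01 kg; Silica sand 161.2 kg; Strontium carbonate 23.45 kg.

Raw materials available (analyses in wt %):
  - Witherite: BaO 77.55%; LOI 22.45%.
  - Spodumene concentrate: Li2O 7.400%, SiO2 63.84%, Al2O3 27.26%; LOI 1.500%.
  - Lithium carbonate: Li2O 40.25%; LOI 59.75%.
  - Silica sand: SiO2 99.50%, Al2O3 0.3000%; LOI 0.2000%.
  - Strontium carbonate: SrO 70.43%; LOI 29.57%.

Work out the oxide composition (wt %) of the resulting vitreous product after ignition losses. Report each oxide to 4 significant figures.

The working math maintains full float precision at every stage — mid-chain values are displayed (rounded to 4 significant figures) in the printout — each reported figure is rounded just once; all derived quantities (totals, glass mass, yield, five oxide percentages, LOI) are re-derived from the weighed amounts on 257.0 kg of glass in exact precision, precisely as stated by the question or the answer.
Mass of each oxide from the mix:
  Li2O: 44.48·0.07400 + 50.01·0.4025 = 23.42 kg
  SiO2: 44.48·0.6384 + 161.2·0.9950 = 188.8 kg
  BaO: 20.16·0.7755 = 15.63 kg
  SrO: 23.45·0.7043 = 16.52 kg
  Al2O3: 44.48·0.2726 + 161.2·0.003000 = 12.61 kg
LOI: 20.16·0.2245 + 44.48·0.01500 + 50.01·0.5975 + 161.2·0.002000 + 23.45·0.2957 = 42.33 kg
Net of LOI, the glass mass = 299.3 − 42.33 = 257.0 kg (= Σ oxide masses)
wt % = 100 × oxide mass / glass mass

Glass mass = 257.0 kg (batch 299.3 − LOI 42.33).
Composition: Li2O 9.114%, SiO2 73.47%, BaO 6.084%, SrO 6.427%, Al2O3 4.907%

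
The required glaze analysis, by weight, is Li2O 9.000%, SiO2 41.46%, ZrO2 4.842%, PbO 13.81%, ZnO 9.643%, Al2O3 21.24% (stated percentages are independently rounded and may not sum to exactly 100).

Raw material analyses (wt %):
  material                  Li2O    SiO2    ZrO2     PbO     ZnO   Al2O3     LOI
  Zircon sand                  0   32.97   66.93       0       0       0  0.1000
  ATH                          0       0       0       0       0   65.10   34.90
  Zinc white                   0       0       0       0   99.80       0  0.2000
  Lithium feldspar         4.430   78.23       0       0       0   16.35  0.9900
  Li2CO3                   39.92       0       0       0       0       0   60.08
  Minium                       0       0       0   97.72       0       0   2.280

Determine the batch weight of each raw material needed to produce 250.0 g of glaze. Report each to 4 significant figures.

Intermediates appear rounded to 4 significant digits as written. All internal work keeps full precision end to end. Every reported result takes a single rounding — the derived quantities (ignition loss, the yield, the six compositions, totals, glass mass) are rebuilt in full precision using the weight values for 250.0 g of glass, exactly as printed in question or answer.
Target oxide masses per 250.0 g glaze:
  Li2O: 9.000% × 250.0 = 22.50 g
  SiO2: 41.46% × 250.0 = 103.6 g
  ZrO2: 4.842% × 250.0 = 12.10 g
  PbO: 13.81% × 250.0 = 34.52 g
  ZnO: 9.643% × 250.0 = 24.11 g
  Al2O3: 21.24% × 250.0 = 53.10 g
Sums-versus-targets review using the reported weights, relative to the basis at hand (summed amounts equal target values once rounding is allowed for):
  Li2O: 124.9·0.04430 + 42.51·0.3992 = 22.50 g (target 22.50 g)
  SiO2: 18.09·0.3297 + 124.9·0.7823 = 103.7 g (target 103.6 g)
  ZrO2: 18.09·0.6693 = 12.11 g (target 12.10 g)
  PbO: 35.33·0.9772 = 34.52 g (target 34.52 g)
  ZnO: 24.16·0.9980 = 24.11 g (target 24.11 g)
  Al2O3: 50.21·0.6510 + 124.9·0.1635 = 53.11 g (target 53.10 g)
Mass balance on the glass: batch Σ − ignition loss = 250.0 g (summing oxide targets gives 250.0 g; with the basis standing at 250.0 g — deltas are rounding alone).
Batch grand total — Σ batch = 295.2 g; Σ batch·LOI gives LOI loss = 45.17 g; yield, glass over the total, = 84.70%.

Batch per 250.0 g glaze:
  Zircon sand: 18.09 g
  ATH: 50.21 g
  Zinc white: 24.16 g
  Lithium feldspar: 124.9 g
  Li2CO3: 42.51 g
  Minium: 35.33 g
Total batch = 295.2 g; LOI loss = 45.17 g; yield = 84.70%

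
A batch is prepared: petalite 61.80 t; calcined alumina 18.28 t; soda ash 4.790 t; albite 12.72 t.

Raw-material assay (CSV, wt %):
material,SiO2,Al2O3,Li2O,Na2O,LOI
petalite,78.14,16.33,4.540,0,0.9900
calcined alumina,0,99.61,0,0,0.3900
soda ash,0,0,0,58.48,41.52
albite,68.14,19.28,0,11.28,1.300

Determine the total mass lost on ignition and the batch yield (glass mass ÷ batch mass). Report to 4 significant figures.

Mid-chain values are printed, with 4-significant-figure rounding, across the worked steps — every computation runs at exact precision through the solve; each reported result is rounded just once. Derived quantities are computed at full precision (LOI, the four compositions, net glass mass, yield, the totals) from the batch weights on 94.75 t of glass, as set out in the problem or the answer.
Material-by-material LOI:
  petalite: 61.80 × 0.009900 = 0.6118 t
  calcined alumina: 18.28 × 0.003900 = 0.07129 t
  soda ash: 4.790 × 0.4152 = 1.989 t
  albite: 12.72 × 0.01300 = 0.1654 t
Total LOI = 2.837 t
Glass = batch − LOI = 97.59 − 2.837 = 94.75 t

LOI loss = 2.837 t; glass = 94.75 t; yield = 97.09%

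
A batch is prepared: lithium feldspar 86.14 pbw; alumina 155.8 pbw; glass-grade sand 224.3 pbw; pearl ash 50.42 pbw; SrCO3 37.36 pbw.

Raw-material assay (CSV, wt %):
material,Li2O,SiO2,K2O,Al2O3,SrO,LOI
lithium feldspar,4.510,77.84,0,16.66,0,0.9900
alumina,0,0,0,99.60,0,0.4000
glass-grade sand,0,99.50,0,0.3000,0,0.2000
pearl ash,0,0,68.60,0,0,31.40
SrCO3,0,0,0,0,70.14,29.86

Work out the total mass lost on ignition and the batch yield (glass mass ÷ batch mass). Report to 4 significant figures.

Values along the way appear rounded to four significant digits on the page — the working math runs at full precision from first step to last; each reported result is rounded a single time — all derived quantities (the totals, yield, five oxide percentages, ignition loss, net glass mass) are recomputed at exact precision from the weighed amounts on 525.1 pbw of glass as given in problem or answer.
Per-material ignition loss:
  lithium feldspar: 86.14 × 0.009900 = 0.8528 pbw
  alumina: 155.8 × 0.004000 = 0.6232 pbw
  glass-grade sand: 224.3 × 0.002000 = 0.4486 pbw
  pearl ash: 50.42 × 0.3140 = 15.83 pbw
  SrCO3: 37.36 × 0.2986 = 11.16 pbw
Total LOI = 28.91 pbw
Glass = batch − LOI = 554.0 − 28.91 = 525.1 pbw

LOI loss = 28.91 pbw; glass = 525.1 pbw; yield = 94.78%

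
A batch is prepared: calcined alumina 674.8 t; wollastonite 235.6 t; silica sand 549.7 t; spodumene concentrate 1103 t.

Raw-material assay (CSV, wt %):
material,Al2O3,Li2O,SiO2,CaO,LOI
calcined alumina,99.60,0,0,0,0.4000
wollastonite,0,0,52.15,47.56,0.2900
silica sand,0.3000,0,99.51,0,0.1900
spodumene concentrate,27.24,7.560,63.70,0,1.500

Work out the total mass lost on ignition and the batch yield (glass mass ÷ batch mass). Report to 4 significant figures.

LOI loss = 20.97 t; glass = 2542 t; yield = 99.18%

Working values are displayed rounded to 4 significant digits; every computation runs at full float precision at each step. Exactly one rounding lands on each reported result. The derived quantities, which include the yield, the totals, four oxide percentages, glass mass, LOI, are recomputed at full precision, as set out in either problem or answer, from the weighed amounts at 2542 t of glass.
LOI of each material in turn:
  calcined alumina: 674.8 × 0.004000 = 2.699 t
  wollastonite: 235.6 × 0.002900 = 0.6832 t
  silica sand: 549.7 × 0.001900 = 1.044 t
  spodumene concentrate: 1103 × 0.01500 = 16.54 t
Total LOI = 20.97 t
Glass = batch − LOI = 2563 − 20.97 = 2542 t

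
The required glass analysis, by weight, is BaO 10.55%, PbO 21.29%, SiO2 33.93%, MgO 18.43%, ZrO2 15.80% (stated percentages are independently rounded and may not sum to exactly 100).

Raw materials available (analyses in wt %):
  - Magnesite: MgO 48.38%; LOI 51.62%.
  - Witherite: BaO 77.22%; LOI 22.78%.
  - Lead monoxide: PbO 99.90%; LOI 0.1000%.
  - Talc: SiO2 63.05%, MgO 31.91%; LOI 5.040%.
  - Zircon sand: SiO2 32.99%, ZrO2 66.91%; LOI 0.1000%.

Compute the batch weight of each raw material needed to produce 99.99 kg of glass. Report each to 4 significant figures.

Batch per 99.99 kg glass:
  Magnesite: 10.75 kg
  Witherite: 13.66 kg
  Lead monoxide: 21.31 kg
  Talc: 41.45 kg
  Zircon sand: 23.61 kg
Total batch = 110.8 kg; LOI loss = 10.79 kg; yield = 90.26%

Rounding to 4 significant figures applies to each intermediate as printed — the working math holds full float precision through every step; every reported result takes just one rounding. All derived quantities (glass mass, the yield, totals, ignition loss, five oxide percentages) are recomputed in exact precision using the weight values per 99.99 kg of glass, precisely as stated by the question or the answer.
Target masses of each oxide per 99.99 kg glass:
  BaO: 10.55% × 99.99 = 10.55 kg
  PbO: 21.29% × 99.99 = 21.29 kg
  SiO2: 33.93% × 99.99 = 33.93 kg
  MgO: 18.43% × 99.99 = 18.43 kg
  ZrO2: 15.80% × 99.99 = 15.80 kg
Per-oxide balance check given the weights on record, at the basis given (sum by sum, the targets are met given rounding of the digits):
  BaO: 13.66·0.7722 = 10.55 kg (target 10.55 kg)
  PbO: 21.31·0.9990 = 21.29 kg (target 21.29 kg)
  SiO2: 41.45·0.6305 + 23.61·0.3299 = 33.92 kg (target 33.93 kg)
  MgO: 10.75·0.4838 + 41.45·0.3191 = 18.43 kg (target 18.43 kg)
  ZrO2: 23.61·0.6691 = 15.80 kg (target 15.80 kg)
The glass-mass cross-check: batch Σ − ignition loss = 99.99 kg (the Σ of target masses is 99.99 kg; the stated basis being 99.99 kg — differing by rounding only).
Summing the batch: Σ batch = 110.8 kg; the LOI term Σ batch·LOI equals 10.79 kg; glass ÷ batch gives a yield of 90.26%.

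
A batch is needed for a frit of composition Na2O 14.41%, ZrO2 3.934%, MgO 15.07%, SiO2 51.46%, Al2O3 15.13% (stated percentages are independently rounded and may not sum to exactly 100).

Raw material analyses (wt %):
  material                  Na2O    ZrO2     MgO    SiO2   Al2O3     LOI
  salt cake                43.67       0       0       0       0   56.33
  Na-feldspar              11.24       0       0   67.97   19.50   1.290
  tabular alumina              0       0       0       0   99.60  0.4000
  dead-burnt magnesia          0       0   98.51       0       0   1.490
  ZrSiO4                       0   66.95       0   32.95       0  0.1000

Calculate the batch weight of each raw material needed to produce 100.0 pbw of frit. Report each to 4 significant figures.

Batch per 100.0 pbw frit:
  salt cake: 14.24 pbw
  Na-feldspar: 72.86 pbw
  tabular alumina: 0.9257 pbw
  dead-burnt magnesia: 15.30 pbw
  ZrSiO4: 5.876 pbw
Total batch = 109.2 pbw; LOI loss = 9.199 pbw; yield = 91.58%

In-progress results are displayed (rounded to 4 significant digits) in the printout — the whole derivation carries exact precision throughout; every reported number includes exactly one rounding; derived quantities, including glass mass, LOI, five oxide percentages, totals, yield, are recomputed starting from the weights per 100.0 pbw of glass at exact precision exactly as printed in question or answer.
Target oxide masses per 100.0 pbw frit:
  Na2O: 14.41% × 100.0 = 14.41 pbw
  ZrO2: 3.934% × 100.0 = 3.934 pbw
  MgO: 15.07% × 100.0 = 15.07 pbw
  SiO2: 51.46% × 100.0 = 51.46 pbw
  Al2O3: 15.13% × 100.0 = 15.13 pbw
Sums-versus-targets review given the weights on record, for the quoted basis mass (delivered sums recover each target net of answer rounding effects):
  Na2O: 14.24·0.4367 + 72.86·0.1124 = 14.41 pbw (target 14.41 pbw)
  ZrO2: 5.876·0.6695 = 3.934 pbw (target 3.934 pbw)
  MgO: 15.30·0.9851 = 15.07 pbw (target 15.07 pbw)
  SiO2: 72.86·0.6797 + 5.876·0.3295 = 51.46 pbw (target 51.46 pbw)
  Al2O3: 72.86·0.1950 + 0.9257·0.9960 = 15.13 pbw (target 15.13 pbw)
The glass-mass cross-check: batch Σ − ignition loss = 100.0 pbw (targets for the oxides total 100.0 pbw; basis as stated: 100.0 pbw — a pure rounding effect).
Whole-batch sum: Σ batch = 109.2 pbw; the LOI term Σ batch·LOI equals 9.199 pbw; the yield ratio, glass ÷ batch: 91.58%.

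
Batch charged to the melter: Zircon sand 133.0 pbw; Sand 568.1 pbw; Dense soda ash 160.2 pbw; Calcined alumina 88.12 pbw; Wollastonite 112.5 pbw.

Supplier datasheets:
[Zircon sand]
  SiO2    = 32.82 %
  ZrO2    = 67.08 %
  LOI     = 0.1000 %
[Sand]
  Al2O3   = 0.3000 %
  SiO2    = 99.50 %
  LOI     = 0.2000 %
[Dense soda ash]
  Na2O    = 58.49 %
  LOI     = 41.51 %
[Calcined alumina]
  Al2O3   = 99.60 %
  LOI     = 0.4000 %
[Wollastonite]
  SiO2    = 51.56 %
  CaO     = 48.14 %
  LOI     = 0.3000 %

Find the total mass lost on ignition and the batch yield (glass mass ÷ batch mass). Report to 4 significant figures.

In-progress results are printed rounded to four significant figures when written out; the working math holds full float precision from start to finish; every reported result is rounded once only; the derived quantities (the five compositions, ignition loss, the totals, the yield, glass mass) are computed from the weighed amounts per 993.5 pbw of glass in full precision, as given in the problem or the answer.
Loss on ignition, line by line:
  Zircon sand: 133.0 × 0.001000 = 0.1330 pbw
  Sand: 568.1 × 0.002000 = 1.136 pbw
  Dense soda ash: 160.2 × 0.4151 = 66.50 pbw
  Calcined alumina: 88.12 × 0.004000 = 0.3525 pbw
  Wollastonite: 112.5 × 0.003000 = 0.3375 pbw
Total LOI = 68.46 pbw
Glass = batch − LOI = 1062 − 68.46 = 993.5 pbw

LOI loss = 68.46 pbw; glass = 993.5 pbw; yield = 93.55%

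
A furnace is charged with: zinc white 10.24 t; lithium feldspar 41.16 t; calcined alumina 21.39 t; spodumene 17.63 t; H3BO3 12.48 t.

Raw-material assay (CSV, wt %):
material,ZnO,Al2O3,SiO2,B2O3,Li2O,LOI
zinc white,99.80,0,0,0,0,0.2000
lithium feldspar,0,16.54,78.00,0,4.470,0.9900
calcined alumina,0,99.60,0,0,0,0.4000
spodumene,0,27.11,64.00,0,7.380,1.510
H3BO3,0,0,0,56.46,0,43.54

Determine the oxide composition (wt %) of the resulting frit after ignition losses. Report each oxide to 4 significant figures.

Every computation maintains full float precision through every step; in-progress results are printed, rounded to four significant figures, alongside each step — each reported result takes just one rounding — derived quantities are re-derived in full precision (the totals, the yield, glass mass, the five compositions, ignition loss) starting from the weights for 96.69 t of glass as given in question or answer.
Per-oxide mass from batch:
  ZnO: 10.24·0.9980 = 10.22 t
  Al2O3: 41.16·0.1654 + 21.39·0.9960 + 17.63·0.2711 = 32.89 t
  SiO2: 41.16·0.7800 + 17.63·0.6400 = 43.39 t
  B2O3: 12.48·0.5646 = 7.046 t
  Li2O: 41.16·0.04470 + 17.63·0.07380 = 3.141 t
LOI: 10.24·0.002000 + 41.16·0.009900 + 21.39·0.004000 + 17.63·0.01510 + 12.48·0.4354 = 6.214 t
Resulting glass, batch − LOI: 102.9 − 6.214 = 96.69 t (equal to the oxide-mass sum)
wt % = 100 × oxide mass / glass mass

Glass mass = 96.69 t (batch 102.9 − LOI 6.214).
Composition: ZnO 10.57%, Al2O3 34.02%, SiO2 44.87%, B2O3 7.288%, Li2O 3.249%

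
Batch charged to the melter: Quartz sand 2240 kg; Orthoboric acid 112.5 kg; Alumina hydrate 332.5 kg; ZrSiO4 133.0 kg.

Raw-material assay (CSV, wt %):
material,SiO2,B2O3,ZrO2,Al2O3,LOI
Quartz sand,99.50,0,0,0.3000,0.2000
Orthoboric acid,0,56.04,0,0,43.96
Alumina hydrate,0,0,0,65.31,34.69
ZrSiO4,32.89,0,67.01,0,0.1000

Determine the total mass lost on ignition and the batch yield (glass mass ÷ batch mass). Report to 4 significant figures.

LOI loss = 169.4 kg; glass = 2649 kg; yield = 93.99%

Full precision is carried from first step to last. Intermediates are displayed (rounded to four significant figures) at each printed step. A single rounding completes every reported number. The derived quantities (the totals, yield, four oxide percentages, glass mass, LOI) are re-derived in full precision from the weighed amounts for 2649 kg of glass as set out in either problem or answer.
Each material's LOI contribution:
  Quartz sand: 2240 × 0.002000 = 4.480 kg
  Orthoboric acid: 112.5 × 0.4396 = 49.45 kg
  Alumina hydrate: 332.5 × 0.3469 = 115.3 kg
  ZrSiO4: 133.0 × 0.001000 = 0.1330 kg
Total LOI = 169.4 kg
Glass = batch − LOI = 2818 − 169.4 = 2649 kg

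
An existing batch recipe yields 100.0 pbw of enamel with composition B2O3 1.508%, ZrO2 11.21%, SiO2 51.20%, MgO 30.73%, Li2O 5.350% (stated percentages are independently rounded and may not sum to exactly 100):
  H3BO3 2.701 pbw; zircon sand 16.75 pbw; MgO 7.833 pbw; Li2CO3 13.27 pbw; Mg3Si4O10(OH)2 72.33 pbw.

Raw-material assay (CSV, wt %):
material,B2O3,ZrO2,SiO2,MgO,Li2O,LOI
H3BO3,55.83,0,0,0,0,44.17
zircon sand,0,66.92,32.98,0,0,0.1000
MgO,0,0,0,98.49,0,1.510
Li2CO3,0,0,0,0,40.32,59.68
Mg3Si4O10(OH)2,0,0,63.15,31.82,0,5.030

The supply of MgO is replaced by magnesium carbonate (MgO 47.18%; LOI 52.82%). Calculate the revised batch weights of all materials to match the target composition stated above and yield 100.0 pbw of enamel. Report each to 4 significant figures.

All internal work runs at full float precision at each step — mid-chain values appear, rounded to 4 significant figures, alongside each step; every reported figure is rounded just once — the derived quantities (ignition loss, the yield, totals, the five compositions, net glass mass) are carried starting from the weights per 100.0 pbw of glass in full float precision, as given in the question or the answer.
Oxide mass targets, per 100.0 pbw enamel:
  B2O3: 1.508% × 100.0 = 1.508 pbw
  ZrO2: 11.21% × 100.0 = 11.21 pbw
  SiO2: 51.20% × 100.0 = 51.20 pbw
  MgO: 30.73% × 100.0 = 30.73 pbw
  Li2O: 5.350% × 100.0 = 5.350 pbw
Checking each oxide sum with the batch weights as given, against the basis in use (sum by sum, the targets are met net of answer rounding effects):
  B2O3: 2.701·0.5583 = 1.508 pbw (target 1.508 pbw)
  ZrO2: 16.75·0.6692 = 11.21 pbw (target 11.21 pbw)
  SiO2: 16.75·0.3298 + 72.33·0.6315 = 51.20 pbw (target 51.20 pbw)
  MgO: 16.35·0.4718 + 72.33·0.3182 = 30.73 pbw (target 30.73 pbw)
  Li2O: 13.27·0.4032 = 5.350 pbw (target 5.350 pbw)
The glass-mass cross-check: net batch after ignition = 100.0 pbw (the targets, summed, come to 100.0 pbw; basis as stated: 100.0 pbw — deltas are rounding alone).
Batch grand total — Σ batch = 121.4 pbw; loss to ignition Σ batch·LOI = 21.40 pbw; the yield ratio, glass ÷ batch: 82.37%.

Revised batch per 100.0 pbw enamel:
  H3BO3: 2.701 pbw
  zircon sand: 16.75 pbw
  magnesium carbonate: 16.35 pbw
  Li2CO3: 13.27 pbw
  Mg3Si4O10(OH)2: 72.33 pbw
Total batch = 121.4 pbw; LOI loss = 21.40 pbw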